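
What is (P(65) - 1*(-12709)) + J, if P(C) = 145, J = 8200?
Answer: 21054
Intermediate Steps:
(P(65) - 1*(-12709)) + J = (145 - 1*(-12709)) + 8200 = (145 + 12709) + 8200 = 12854 + 8200 = 21054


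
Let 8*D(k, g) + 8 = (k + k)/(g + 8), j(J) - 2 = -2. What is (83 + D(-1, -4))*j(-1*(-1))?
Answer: 0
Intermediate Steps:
j(J) = 0 (j(J) = 2 - 2 = 0)
D(k, g) = -1 + k/(4*(8 + g)) (D(k, g) = -1 + ((k + k)/(g + 8))/8 = -1 + ((2*k)/(8 + g))/8 = -1 + (2*k/(8 + g))/8 = -1 + k/(4*(8 + g)))
(83 + D(-1, -4))*j(-1*(-1)) = (83 + (-8 - 1*(-4) + (1/4)*(-1))/(8 - 4))*0 = (83 + (-8 + 4 - 1/4)/4)*0 = (83 + (1/4)*(-17/4))*0 = (83 - 17/16)*0 = (1311/16)*0 = 0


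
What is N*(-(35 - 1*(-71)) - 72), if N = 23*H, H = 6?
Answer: -24564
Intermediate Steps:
N = 138 (N = 23*6 = 138)
N*(-(35 - 1*(-71)) - 72) = 138*(-(35 - 1*(-71)) - 72) = 138*(-(35 + 71) - 72) = 138*(-1*106 - 72) = 138*(-106 - 72) = 138*(-178) = -24564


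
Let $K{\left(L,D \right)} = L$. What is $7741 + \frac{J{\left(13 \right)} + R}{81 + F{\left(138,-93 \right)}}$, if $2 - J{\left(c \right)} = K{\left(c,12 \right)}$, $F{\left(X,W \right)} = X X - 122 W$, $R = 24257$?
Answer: $\frac{78633419}{10157} \approx 7741.8$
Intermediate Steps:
$F{\left(X,W \right)} = X^{2} - 122 W$
$J{\left(c \right)} = 2 - c$
$7741 + \frac{J{\left(13 \right)} + R}{81 + F{\left(138,-93 \right)}} = 7741 + \frac{\left(2 - 13\right) + 24257}{81 - \left(-11346 - 138^{2}\right)} = 7741 + \frac{\left(2 - 13\right) + 24257}{81 + \left(19044 + 11346\right)} = 7741 + \frac{-11 + 24257}{81 + 30390} = 7741 + \frac{24246}{30471} = 7741 + 24246 \cdot \frac{1}{30471} = 7741 + \frac{8082}{10157} = \frac{78633419}{10157}$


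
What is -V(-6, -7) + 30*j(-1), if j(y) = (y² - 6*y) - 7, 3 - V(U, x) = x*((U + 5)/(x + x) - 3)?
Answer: 35/2 ≈ 17.500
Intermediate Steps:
V(U, x) = 3 - x*(-3 + (5 + U)/(2*x)) (V(U, x) = 3 - x*((U + 5)/(x + x) - 3) = 3 - x*((5 + U)/((2*x)) - 3) = 3 - x*((5 + U)*(1/(2*x)) - 3) = 3 - x*((5 + U)/(2*x) - 3) = 3 - x*(-3 + (5 + U)/(2*x)))
j(y) = -7 + y² - 6*y
-V(-6, -7) + 30*j(-1) = -(½ + 3*(-7) - ½*(-6)) + 30*(-7 + (-1)² - 6*(-1)) = -(½ - 21 + 3) + 30*(-7 + 1 + 6) = -1*(-35/2) + 30*0 = 35/2 + 0 = 35/2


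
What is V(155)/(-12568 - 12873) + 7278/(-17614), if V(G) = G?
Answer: -93944884/224058887 ≈ -0.41929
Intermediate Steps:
V(155)/(-12568 - 12873) + 7278/(-17614) = 155/(-12568 - 12873) + 7278/(-17614) = 155/(-25441) + 7278*(-1/17614) = 155*(-1/25441) - 3639/8807 = -155/25441 - 3639/8807 = -93944884/224058887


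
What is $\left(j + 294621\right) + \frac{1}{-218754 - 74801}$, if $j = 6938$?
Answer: $\frac{88524152244}{293555} \approx 3.0156 \cdot 10^{5}$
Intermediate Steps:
$\left(j + 294621\right) + \frac{1}{-218754 - 74801} = \left(6938 + 294621\right) + \frac{1}{-218754 - 74801} = 301559 + \frac{1}{-293555} = 301559 - \frac{1}{293555} = \frac{88524152244}{293555}$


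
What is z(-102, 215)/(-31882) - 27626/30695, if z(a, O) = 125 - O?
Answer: -439004791/489308995 ≈ -0.89719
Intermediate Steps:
z(-102, 215)/(-31882) - 27626/30695 = (125 - 1*215)/(-31882) - 27626/30695 = (125 - 215)*(-1/31882) - 27626*1/30695 = -90*(-1/31882) - 27626/30695 = 45/15941 - 27626/30695 = -439004791/489308995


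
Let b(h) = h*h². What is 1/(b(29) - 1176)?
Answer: 1/23213 ≈ 4.3079e-5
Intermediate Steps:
b(h) = h³
1/(b(29) - 1176) = 1/(29³ - 1176) = 1/(24389 - 1176) = 1/23213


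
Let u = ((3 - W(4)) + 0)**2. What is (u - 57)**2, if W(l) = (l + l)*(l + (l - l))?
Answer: 614656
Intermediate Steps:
W(l) = 2*l**2 (W(l) = (2*l)*(l + 0) = (2*l)*l = 2*l**2)
u = 841 (u = ((3 - 2*4**2) + 0)**2 = ((3 - 2*16) + 0)**2 = ((3 - 1*32) + 0)**2 = ((3 - 32) + 0)**2 = (-29 + 0)**2 = (-29)**2 = 841)
(u - 57)**2 = (841 - 57)**2 = 784**2 = 614656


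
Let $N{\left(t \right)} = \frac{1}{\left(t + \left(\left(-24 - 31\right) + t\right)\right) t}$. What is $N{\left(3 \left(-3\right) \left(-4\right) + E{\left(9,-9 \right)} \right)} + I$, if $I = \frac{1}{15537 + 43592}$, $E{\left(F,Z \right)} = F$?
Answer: $\frac{8672}{13304025} \approx 0.00065183$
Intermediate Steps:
$I = \frac{1}{59129} \approx 1.6912 \cdot 10^{-5}$
$N{\left(t \right)} = \frac{1}{t \left(-55 + 2 t\right)}$ ($N{\left(t \right)} = \frac{1}{\left(t + \left(\left(-24 - 31\right) + t\right)\right) t} = \frac{1}{\left(t + \left(-55 + t\right)\right) t} = \frac{1}{\left(-55 + 2 t\right) t} = \frac{1}{t \left(-55 + 2 t\right)}$)
$N{\left(3 \left(-3\right) \left(-4\right) + E{\left(9,-9 \right)} \right)} + I = \frac{1}{\left(3 \left(-3\right) \left(-4\right) + 9\right) \left(-55 + 2 \left(3 \left(-3\right) \left(-4\right) + 9\right)\right)} + \frac{1}{59129} = \frac{1}{\left(\left(-9\right) \left(-4\right) + 9\right) \left(-55 + 2 \left(\left(-9\right) \left(-4\right) + 9\right)\right)} + \frac{1}{59129} = \frac{1}{\left(36 + 9\right) \left(-55 + 2 \left(36 + 9\right)\right)} + \frac{1}{59129} = \frac{1}{45 \left(-55 + 2 \cdot 45\right)} + \frac{1}{59129} = \frac{1}{45 \left(-55 + 90\right)} + \frac{1}{59129} = \frac{1}{45 \cdot 35} + \frac{1}{59129} = \frac{1}{45} \cdot \frac{1}{35} + \frac{1}{59129} = \frac{1}{1575} + \frac{1}{59129} = \frac{8672}{13304025}$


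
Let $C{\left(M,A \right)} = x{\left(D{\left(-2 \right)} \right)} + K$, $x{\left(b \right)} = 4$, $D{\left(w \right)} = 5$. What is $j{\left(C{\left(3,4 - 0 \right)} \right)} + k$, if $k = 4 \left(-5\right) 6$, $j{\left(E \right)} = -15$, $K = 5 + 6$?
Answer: $-135$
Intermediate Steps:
$K = 11$
$C{\left(M,A \right)} = 15$ ($C{\left(M,A \right)} = 4 + 11 = 15$)
$k = -120$ ($k = \left(-20\right) 6 = -120$)
$j{\left(C{\left(3,4 - 0 \right)} \right)} + k = -15 - 120 = -135$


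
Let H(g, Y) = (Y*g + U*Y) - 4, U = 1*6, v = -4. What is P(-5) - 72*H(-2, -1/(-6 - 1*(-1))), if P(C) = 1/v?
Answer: 4603/20 ≈ 230.15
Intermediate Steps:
U = 6
P(C) = -¼ (P(C) = 1/(-4) = -¼)
H(g, Y) = -4 + 6*Y + Y*g (H(g, Y) = (Y*g + 6*Y) - 4 = (6*Y + Y*g) - 4 = -4 + 6*Y + Y*g)
P(-5) - 72*H(-2, -1/(-6 - 1*(-1))) = -¼ - 72*(-4 + 6*(-1/(-6 - 1*(-1))) - 1/(-6 - 1*(-1))*(-2)) = -¼ - 72*(-4 + 6*(-1/(-6 + 1)) - 1/(-6 + 1)*(-2)) = -¼ - 72*(-4 + 6*(-1/(-5)) - 1/(-5)*(-2)) = -¼ - 72*(-4 + 6*(-1*(-⅕)) - 1*(-⅕)*(-2)) = -¼ - 72*(-4 + 6*(⅕) + (⅕)*(-2)) = -¼ - 72*(-4 + 6/5 - ⅖) = -¼ - 72*(-16/5) = -¼ + 1152/5 = 4603/20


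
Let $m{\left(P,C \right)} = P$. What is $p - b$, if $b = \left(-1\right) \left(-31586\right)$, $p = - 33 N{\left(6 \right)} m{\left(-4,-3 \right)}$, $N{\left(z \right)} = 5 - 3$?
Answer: $-31322$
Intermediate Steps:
$N{\left(z \right)} = 2$ ($N{\left(z \right)} = 5 - 3 = 2$)
$p = 264$ ($p = \left(-33\right) 2 \left(-4\right) = \left(-66\right) \left(-4\right) = 264$)
$b = 31586$
$p - b = 264 - 31586 = -31322$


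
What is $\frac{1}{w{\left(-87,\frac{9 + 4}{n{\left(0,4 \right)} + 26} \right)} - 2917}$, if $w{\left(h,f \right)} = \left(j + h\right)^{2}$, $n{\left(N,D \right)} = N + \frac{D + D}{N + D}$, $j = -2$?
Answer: $\frac{1}{5004} \approx 0.00019984$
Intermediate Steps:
$n{\left(N,D \right)} = N + \frac{2 D}{D + N}$
$w{\left(h,f \right)} = \left(-2 + h\right)^{2}$
$\frac{1}{w{\left(-87,\frac{9 + 4}{n{\left(0,4 \right)} + 26} \right)} - 2917} = \frac{1}{\left(-2 - 87\right)^{2} - 2917} = \frac{1}{\left(-89\right)^{2} - 2917} = \frac{1}{7921 - 2917} = \frac{1}{5004}$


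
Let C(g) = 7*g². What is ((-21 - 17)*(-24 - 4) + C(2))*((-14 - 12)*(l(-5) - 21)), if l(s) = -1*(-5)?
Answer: 454272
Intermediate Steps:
l(s) = 5
((-21 - 17)*(-24 - 4) + C(2))*((-14 - 12)*(l(-5) - 21)) = ((-21 - 17)*(-24 - 4) + 7*2²)*((-14 - 12)*(5 - 21)) = (-38*(-28) + 7*4)*(-26*(-16)) = (1064 + 28)*416 = 1092*416 = 454272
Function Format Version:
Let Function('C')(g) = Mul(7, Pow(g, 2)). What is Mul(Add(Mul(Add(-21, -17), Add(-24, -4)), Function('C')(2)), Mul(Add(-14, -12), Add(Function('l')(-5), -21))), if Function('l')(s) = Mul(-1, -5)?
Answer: 454272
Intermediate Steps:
Function('l')(s) = 5
Mul(Add(Mul(Add(-21, -17), Add(-24, -4)), Function('C')(2)), Mul(Add(-14, -12), Add(Function('l')(-5), -21))) = Mul(Add(Mul(Add(-21, -17), Add(-24, -4)), Mul(7, Pow(2, 2))), Mul(Add(-14, -12), Add(5, -21))) = Mul(Add(Mul(-38, -28), Mul(7, 4)), Mul(-26, -16)) = Mul(Add(1064, 28), 416) = Mul(1092, 416) = 454272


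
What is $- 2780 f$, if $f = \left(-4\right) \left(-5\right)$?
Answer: $-55600$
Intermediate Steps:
$f = 20$
$- 2780 f = \left(-2780\right) 20 = -55600$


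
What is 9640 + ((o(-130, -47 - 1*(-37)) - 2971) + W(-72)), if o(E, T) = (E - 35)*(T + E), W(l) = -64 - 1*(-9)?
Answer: 29714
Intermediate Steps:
W(l) = -55 (W(l) = -64 + 9 = -55)
o(E, T) = (-35 + E)*(E + T)
9640 + ((o(-130, -47 - 1*(-37)) - 2971) + W(-72)) = 9640 + ((((-130)**2 - 35*(-130) - 35*(-47 - 1*(-37)) - 130*(-47 - 1*(-37))) - 2971) - 55) = 9640 + (((16900 + 4550 - 35*(-47 + 37) - 130*(-47 + 37)) - 2971) - 55) = 9640 + (((16900 + 4550 - 35*(-10) - 130*(-10)) - 2971) - 55) = 9640 + (((16900 + 4550 + 350 + 1300) - 2971) - 55) = 9640 + ((23100 - 2971) - 55) = 9640 + (20129 - 55) = 9640 + 20074 = 29714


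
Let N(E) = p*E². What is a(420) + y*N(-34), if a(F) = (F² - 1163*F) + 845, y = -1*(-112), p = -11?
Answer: -1735407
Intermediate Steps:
y = 112
N(E) = -11*E²
a(F) = 845 + F² - 1163*F
a(420) + y*N(-34) = (845 + 420² - 1163*420) + 112*(-11*(-34)²) = (845 + 176400 - 488460) + 112*(-11*1156) = -311215 + 112*(-12716) = -311215 - 1424192 = -1735407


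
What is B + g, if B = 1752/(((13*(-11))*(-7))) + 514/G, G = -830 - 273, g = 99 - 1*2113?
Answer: -2222245500/1104103 ≈ -2012.7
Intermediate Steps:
g = -2014 (g = 99 - 2113 = -2014)
G = -1103
B = 1417942/1104103 (B = 1752/(((13*(-11))*(-7))) + 514/(-1103) = 1752/((-143*(-7))) + 514*(-1/1103) = 1752/1001 - 514/1103 = 1417942/1104103 ≈ 1.2842)
B + g = 1417942/1104103 - 2014 = -2222245500/1104103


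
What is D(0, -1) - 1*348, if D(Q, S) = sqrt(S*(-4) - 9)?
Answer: -348 + I*sqrt(5) ≈ -348.0 + 2.2361*I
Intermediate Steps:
D(Q, S) = sqrt(-9 - 4*S) (D(Q, S) = sqrt(-4*S - 9) = sqrt(-9 - 4*S))
D(0, -1) - 1*348 = sqrt(-9 - 4*(-1)) - 1*348 = sqrt(-9 + 4) - 348 = sqrt(-5) - 348 = I*sqrt(5) - 348 = -348 + I*sqrt(5)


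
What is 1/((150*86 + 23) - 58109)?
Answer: -1/45186 ≈ -2.2131e-5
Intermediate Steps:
1/((150*86 + 23) - 58109) = 1/((12900 + 23) - 58109) = 1/(12923 - 58109) = 1/(-45186) = -1/45186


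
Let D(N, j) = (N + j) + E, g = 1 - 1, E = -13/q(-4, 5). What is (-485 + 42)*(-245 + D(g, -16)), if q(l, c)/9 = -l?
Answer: 4168187/36 ≈ 1.1578e+5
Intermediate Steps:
q(l, c) = -9*l (q(l, c) = 9*(-l) = -9*l)
E = -13/36 (E = -13/((-9*(-4))) = -13/36 ≈ -0.36111)
g = 0
D(N, j) = -13/36 + N + j (D(N, j) = (N + j) - 13/36 = -13/36 + N + j)
(-485 + 42)*(-245 + D(g, -16)) = (-485 + 42)*(-245 + (-13/36 + 0 - 16)) = -443*(-245 - 589/36) = -443*(-9409/36) = 4168187/36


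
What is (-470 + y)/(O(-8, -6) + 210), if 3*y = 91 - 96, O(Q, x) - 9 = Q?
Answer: -1415/633 ≈ -2.2354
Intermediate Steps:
O(Q, x) = 9 + Q
y = -5/3 (y = (91 - 96)/3 = (⅓)*(-5) = -5/3 ≈ -1.6667)
(-470 + y)/(O(-8, -6) + 210) = (-470 - 5/3)/((9 - 8) + 210) = -1415/(3*(1 + 210)) = -1415/3/211 = -1415/3*1/211 = -1415/633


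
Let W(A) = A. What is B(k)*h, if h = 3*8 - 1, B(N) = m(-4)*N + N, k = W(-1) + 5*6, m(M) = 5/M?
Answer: -667/4 ≈ -166.75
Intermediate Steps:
k = 29 (k = -1 + 5*6 = -1 + 30 = 29)
B(N) = -N/4 (B(N) = (5/(-4))*N + N = (5*(-¼))*N + N = -5*N/4 + N = -N/4)
h = 23 (h = 24 - 1 = 23)
B(k)*h = -¼*29*23 = -29/4*23 = -667/4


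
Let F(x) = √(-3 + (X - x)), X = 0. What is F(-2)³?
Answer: -I ≈ -1.0*I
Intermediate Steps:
F(x) = √(-3 - x) (F(x) = √(-3 + (0 - x)) = √(-3 - x))
F(-2)³ = (√(-3 - 1*(-2)))³ = (√(-3 + 2))³ = (√(-1))³ = I³ = -I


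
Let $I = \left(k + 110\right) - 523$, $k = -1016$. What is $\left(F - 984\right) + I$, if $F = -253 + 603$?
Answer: $-2063$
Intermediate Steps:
$F = 350$
$I = -1429$ ($I = \left(-1016 + 110\right) - 523 = -906 - 523 = -1429$)
$\left(F - 984\right) + I = \left(350 - 984\right) - 1429 = -634 - 1429 = -2063$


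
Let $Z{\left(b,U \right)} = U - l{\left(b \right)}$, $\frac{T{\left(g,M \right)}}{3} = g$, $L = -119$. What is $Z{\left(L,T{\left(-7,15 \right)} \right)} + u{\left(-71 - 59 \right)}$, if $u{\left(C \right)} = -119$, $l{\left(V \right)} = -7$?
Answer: $-133$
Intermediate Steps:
$T{\left(g,M \right)} = 3 g$
$Z{\left(b,U \right)} = 7 + U$ ($Z{\left(b,U \right)} = U - -7 = U + 7 = 7 + U$)
$Z{\left(L,T{\left(-7,15 \right)} \right)} + u{\left(-71 - 59 \right)} = \left(7 + 3 \left(-7\right)\right) - 119 = \left(7 - 21\right) - 119 = -14 - 119 = -133$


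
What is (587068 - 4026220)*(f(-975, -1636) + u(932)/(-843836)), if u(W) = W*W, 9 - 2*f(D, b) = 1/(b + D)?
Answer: -939268735523424/78687707 ≈ -1.1937e+7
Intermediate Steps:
f(D, b) = 9/2 - 1/(2*(D + b)) (f(D, b) = 9/2 - 1/(2*(b + D)) = 9/2 - 1/(2*(D + b)))
u(W) = W**2
(587068 - 4026220)*(f(-975, -1636) + u(932)/(-843836)) = (587068 - 4026220)*((-1 + 9*(-975) + 9*(-1636))/(2*(-975 - 1636)) + 932**2/(-843836)) = -3439152*((1/2)*(-1 - 8775 - 14724)/(-2611) + 868624*(-1/843836)) = -3439152*((1/2)*(-1/2611)*(-23500) - 217156/210959) = -3439152*(11750/2611 - 217156/210959) = -3439152*273110562/78687707 = -939268735523424/78687707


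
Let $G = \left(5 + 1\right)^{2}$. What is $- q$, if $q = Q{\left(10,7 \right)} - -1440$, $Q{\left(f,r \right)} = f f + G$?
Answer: $-1576$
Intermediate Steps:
$G = 36$ ($G = 6^{2} = 36$)
$Q{\left(f,r \right)} = 36 + f^{2}$ ($Q{\left(f,r \right)} = f f + 36 = f^{2} + 36 = 36 + f^{2}$)
$q = 1576$ ($q = \left(36 + 10^{2}\right) - -1440 = \left(36 + 100\right) + 1440 = 136 + 1440 = 1576$)
$- q = \left(-1\right) 1576 = -1576$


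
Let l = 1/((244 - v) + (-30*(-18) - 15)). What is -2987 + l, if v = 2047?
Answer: -3817387/1278 ≈ -2987.0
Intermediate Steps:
l = -1/1278 (l = 1/((244 - 1*2047) + (-30*(-18) - 15)) = 1/((244 - 2047) + (540 - 15)) = 1/(-1803 + 525) = 1/(-1278) = -1/1278 ≈ -0.00078247)
-2987 + l = -2987 - 1/1278 = -3817387/1278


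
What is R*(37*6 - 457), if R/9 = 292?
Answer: -617580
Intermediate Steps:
R = 2628 (R = 9*292 = 2628)
R*(37*6 - 457) = 2628*(37*6 - 457) = 2628*(222 - 457) = 2628*(-235) = -617580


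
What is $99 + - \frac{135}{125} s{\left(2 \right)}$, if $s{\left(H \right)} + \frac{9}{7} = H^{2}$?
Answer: $\frac{16812}{175} \approx 96.069$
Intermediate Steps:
$s{\left(H \right)} = - \frac{9}{7} + H^{2}$
$99 + - \frac{135}{125} s{\left(2 \right)} = 99 + - \frac{135}{125} \left(- \frac{9}{7} + 2^{2}\right) = 99 + \left(-135\right) \frac{1}{125} \left(- \frac{9}{7} + 4\right) = 99 - \frac{513}{175} = \frac{16812}{175}$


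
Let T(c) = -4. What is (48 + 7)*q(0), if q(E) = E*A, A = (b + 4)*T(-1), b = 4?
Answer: 0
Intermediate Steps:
A = -32 (A = (4 + 4)*(-4) = 8*(-4) = -32)
q(E) = -32*E (q(E) = E*(-32) = -32*E)
(48 + 7)*q(0) = (48 + 7)*(-32*0) = 55*0 = 0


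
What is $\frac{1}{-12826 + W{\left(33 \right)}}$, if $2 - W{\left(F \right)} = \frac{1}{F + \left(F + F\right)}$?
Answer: $- \frac{99}{1269577} \approx -7.7979 \cdot 10^{-5}$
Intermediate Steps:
$W{\left(F \right)} = 2 - \frac{1}{3 F}$ ($W{\left(F \right)} = 2 - \frac{1}{F + \left(F + F\right)} = 2 - \frac{1}{F + 2 F} = 2 - \frac{1}{3 F}$)
$\frac{1}{-12826 + W{\left(33 \right)}} = \frac{1}{-12826 + \left(2 - \frac{1}{3 \cdot 33}\right)} = \frac{1}{-12826 + \left(2 - \frac{1}{99}\right)} = \frac{1}{-12826 + \frac{197}{99}} = \frac{1}{- \frac{1269577}{99}} = - \frac{99}{1269577}$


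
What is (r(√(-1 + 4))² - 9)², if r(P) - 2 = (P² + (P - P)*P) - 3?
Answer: 25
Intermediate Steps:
r(P) = -1 + P² (r(P) = 2 + ((P² + (P - P)*P) - 3) = 2 + ((P² + 0*P) - 3) = 2 + ((P² + 0) - 3) = 2 + (P² - 3) = 2 + (-3 + P²) = -1 + P²)
(r(√(-1 + 4))² - 9)² = ((-1 + (√(-1 + 4))²)² - 9)² = ((-1 + (√3)²)² - 9)² = ((-1 + 3)² - 9)² = (2² - 9)² = (4 - 9)² = (-5)² = 25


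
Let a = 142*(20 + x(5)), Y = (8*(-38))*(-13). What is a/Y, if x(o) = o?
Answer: 1775/1976 ≈ 0.89828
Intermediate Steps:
Y = 3952 (Y = -304*(-13) = 3952)
a = 3550 (a = 142*(20 + 5) = 142*25 = 3550)
a/Y = 3550/3952 = 3550*(1/3952) = 1775/1976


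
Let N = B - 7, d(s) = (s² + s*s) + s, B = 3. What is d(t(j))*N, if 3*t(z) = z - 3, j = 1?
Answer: -8/9 ≈ -0.88889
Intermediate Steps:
t(z) = -1 + z/3 (t(z) = (z - 3)/3 = (-3 + z)/3 = -1 + z/3)
d(s) = s + 2*s² (d(s) = (s² + s²) + s = 2*s² + s = s + 2*s²)
N = -4 (N = 3 - 7 = -4)
d(t(j))*N = ((-1 + (⅓)*1)*(1 + 2*(-1 + (⅓)*1)))*(-4) = ((-1 + ⅓)*(1 + 2*(-1 + ⅓)))*(-4) = -2*(1 + 2*(-⅔))/3*(-4) = -2*(1 - 4/3)/3*(-4) = -⅔*(-⅓)*(-4) = (2/9)*(-4) = -8/9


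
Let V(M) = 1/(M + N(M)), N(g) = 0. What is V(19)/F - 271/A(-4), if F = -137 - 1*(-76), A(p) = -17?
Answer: 314072/19703 ≈ 15.940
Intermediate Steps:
F = -61 (F = -137 + 76 = -61)
V(M) = 1/M (V(M) = 1/(M + 0) = 1/M)
V(19)/F - 271/A(-4) = 1/(19*(-61)) - 271/(-17) = (1/19)*(-1/61) - 271*(-1/17) = -1/1159 + 271/17 = 314072/19703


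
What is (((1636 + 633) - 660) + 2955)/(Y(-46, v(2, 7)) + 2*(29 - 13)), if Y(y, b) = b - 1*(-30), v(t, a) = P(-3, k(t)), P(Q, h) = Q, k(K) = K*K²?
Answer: 4564/59 ≈ 77.356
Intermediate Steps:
k(K) = K³
v(t, a) = -3
Y(y, b) = 30 + b (Y(y, b) = b + 30 = 30 + b)
(((1636 + 633) - 660) + 2955)/(Y(-46, v(2, 7)) + 2*(29 - 13)) = (((1636 + 633) - 660) + 2955)/((30 - 3) + 2*(29 - 13)) = ((2269 - 660) + 2955)/(27 + 2*16) = (1609 + 2955)/(27 + 32) = 4564/59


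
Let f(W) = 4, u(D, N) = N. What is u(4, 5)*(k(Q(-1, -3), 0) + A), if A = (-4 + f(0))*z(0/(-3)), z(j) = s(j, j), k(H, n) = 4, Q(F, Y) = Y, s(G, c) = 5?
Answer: 20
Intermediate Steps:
z(j) = 5
A = 0 (A = (-4 + 4)*5 = 0*5 = 0)
u(4, 5)*(k(Q(-1, -3), 0) + A) = 5*(4 + 0) = 5*4 = 20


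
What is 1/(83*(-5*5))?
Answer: -1/2075 ≈ -0.00048193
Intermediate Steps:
1/(83*(-5*5)) = 1/(83*(-25)) = 1/(-2075) = -1/2075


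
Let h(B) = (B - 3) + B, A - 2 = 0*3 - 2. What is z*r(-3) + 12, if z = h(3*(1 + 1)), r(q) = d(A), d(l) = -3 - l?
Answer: -15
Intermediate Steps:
A = 0 (A = 2 + (0*3 - 2) = 2 + (0 - 2) = 2 - 2 = 0)
r(q) = -3 (r(q) = -3 - 1*0 = -3 + 0 = -3)
h(B) = -3 + 2*B (h(B) = (-3 + B) + B = -3 + 2*B)
z = 9 (z = -3 + 2*(3*(1 + 1)) = -3 + 2*(3*2) = -3 + 2*6 = -3 + 12 = 9)
z*r(-3) + 12 = 9*(-3) + 12 = -27 + 12 = -15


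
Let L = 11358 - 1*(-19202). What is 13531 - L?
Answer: -17029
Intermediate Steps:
L = 30560 (L = 11358 + 19202 = 30560)
13531 - L = 13531 - 1*30560 = 13531 - 30560 = -17029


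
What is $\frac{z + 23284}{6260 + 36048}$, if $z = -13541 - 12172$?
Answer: $- \frac{347}{6044} \approx -0.057412$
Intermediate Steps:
$z = -25713$
$\frac{z + 23284}{6260 + 36048} = \frac{-25713 + 23284}{6260 + 36048} = - \frac{2429}{42308} = \left(-2429\right) \frac{1}{42308} = - \frac{347}{6044}$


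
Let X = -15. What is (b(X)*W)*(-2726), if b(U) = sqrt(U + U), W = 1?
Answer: -2726*I*sqrt(30) ≈ -14931.0*I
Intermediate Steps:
b(U) = sqrt(2)*sqrt(U) (b(U) = sqrt(2*U) = sqrt(2)*sqrt(U))
(b(X)*W)*(-2726) = ((sqrt(2)*sqrt(-15))*1)*(-2726) = ((sqrt(2)*(I*sqrt(15)))*1)*(-2726) = ((I*sqrt(30))*1)*(-2726) = (I*sqrt(30))*(-2726) = -2726*I*sqrt(30)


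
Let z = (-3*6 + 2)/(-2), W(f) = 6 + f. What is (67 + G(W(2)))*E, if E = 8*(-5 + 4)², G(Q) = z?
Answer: 600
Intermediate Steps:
z = 8 (z = (-18 + 2)*(-½) = -16*(-½) = 8)
G(Q) = 8
E = 8 (E = 8*(-1)² = 8*1 = 8)
(67 + G(W(2)))*E = (67 + 8)*8 = 75*8 = 600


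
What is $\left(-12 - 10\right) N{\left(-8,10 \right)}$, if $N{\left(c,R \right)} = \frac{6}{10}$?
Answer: $- \frac{66}{5} \approx -13.2$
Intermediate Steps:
$N{\left(c,R \right)} = \frac{3}{5}$ ($N{\left(c,R \right)} = 6 \cdot \frac{1}{10} = \frac{3}{5}$)
$\left(-12 - 10\right) N{\left(-8,10 \right)} = \left(-12 - 10\right) \frac{3}{5} = \left(-22\right) \frac{3}{5} = - \frac{66}{5}$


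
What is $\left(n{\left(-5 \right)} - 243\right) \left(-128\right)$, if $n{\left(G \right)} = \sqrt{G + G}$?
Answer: $31104 - 128 i \sqrt{10} \approx 31104.0 - 404.77 i$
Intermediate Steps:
$n{\left(G \right)} = \sqrt{2} \sqrt{G}$ ($n{\left(G \right)} = \sqrt{2 G} = \sqrt{2} \sqrt{G}$)
$\left(n{\left(-5 \right)} - 243\right) \left(-128\right) = \left(\sqrt{2} \sqrt{-5} - 243\right) \left(-128\right) = \left(\sqrt{2} i \sqrt{5} - 243\right) \left(-128\right) = \left(i \sqrt{10} - 243\right) \left(-128\right) = \left(-243 + i \sqrt{10}\right) \left(-128\right) = 31104 - 128 i \sqrt{10}$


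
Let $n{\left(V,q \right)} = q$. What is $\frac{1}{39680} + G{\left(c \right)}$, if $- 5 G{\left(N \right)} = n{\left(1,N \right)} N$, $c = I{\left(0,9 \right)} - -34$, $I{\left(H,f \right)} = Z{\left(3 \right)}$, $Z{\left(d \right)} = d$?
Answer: $- \frac{10864383}{39680} \approx -273.8$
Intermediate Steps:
$I{\left(H,f \right)} = 3$
$c = 37$ ($c = 3 - -34 = 3 + 34 = 37$)
$G{\left(N \right)} = - \frac{N^{2}}{5}$ ($G{\left(N \right)} = - \frac{N N}{5} = - \frac{N^{2}}{5}$)
$\frac{1}{39680} + G{\left(c \right)} = \frac{1}{39680} - \frac{37^{2}}{5} = \frac{1}{39680} - \frac{1369}{5} = - \frac{10864383}{39680}$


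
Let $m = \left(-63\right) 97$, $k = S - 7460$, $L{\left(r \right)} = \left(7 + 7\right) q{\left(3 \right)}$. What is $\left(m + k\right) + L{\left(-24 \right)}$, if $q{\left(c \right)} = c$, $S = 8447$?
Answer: $-5082$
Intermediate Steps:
$L{\left(r \right)} = 42$ ($L{\left(r \right)} = \left(7 + 7\right) 3 = 14 \cdot 3 = 42$)
$k = 987$ ($k = 8447 - 7460 = 987$)
$m = -6111$
$\left(m + k\right) + L{\left(-24 \right)} = \left(-6111 + 987\right) + 42 = -5124 + 42 = -5082$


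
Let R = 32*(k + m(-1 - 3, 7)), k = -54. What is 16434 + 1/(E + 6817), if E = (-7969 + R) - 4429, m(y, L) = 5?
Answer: 117486665/7149 ≈ 16434.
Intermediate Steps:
R = -1568 (R = 32*(-54 + 5) = 32*(-49) = -1568)
E = -13966 (E = (-7969 - 1568) - 4429 = -9537 - 4429 = -13966)
16434 + 1/(E + 6817) = 16434 + 1/(-13966 + 6817) = 16434 + 1/(-7149) = 16434 - 1/7149 = 117486665/7149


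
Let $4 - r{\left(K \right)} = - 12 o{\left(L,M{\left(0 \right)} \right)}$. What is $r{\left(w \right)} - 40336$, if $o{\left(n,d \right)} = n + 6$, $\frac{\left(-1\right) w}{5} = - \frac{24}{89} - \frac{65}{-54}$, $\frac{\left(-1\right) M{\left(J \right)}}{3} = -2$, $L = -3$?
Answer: $-40296$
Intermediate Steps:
$M{\left(J \right)} = 6$ ($M{\left(J \right)} = \left(-3\right) \left(-2\right) = 6$)
$w = - \frac{22445}{4806}$ ($w = - 5 \left(- \frac{24}{89} - \frac{65}{-54}\right) = - 5 \left(\left(-24\right) \frac{1}{89} - - \frac{65}{54}\right) = - 5 \left(- \frac{24}{89} + \frac{65}{54}\right) = \left(-5\right) \frac{4489}{4806} = - \frac{22445}{4806} \approx -4.6702$)
$o{\left(n,d \right)} = 6 + n$
$r{\left(K \right)} = 40$ ($r{\left(K \right)} = 4 - - 12 \left(6 - 3\right) = 4 - \left(-12\right) 3 = 4 - -36 = 4 + 36 = 40$)
$r{\left(w \right)} - 40336 = 40 - 40336 = -40296$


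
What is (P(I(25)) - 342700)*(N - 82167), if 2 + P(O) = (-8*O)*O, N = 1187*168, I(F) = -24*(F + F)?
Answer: -1390889946798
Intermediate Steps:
I(F) = -48*F
N = 199416
P(O) = -2 - 8*O**2 (P(O) = -2 + (-8*O)*O = -2 - 8*O**2)
(P(I(25)) - 342700)*(N - 82167) = ((-2 - 8*(-48*25)**2) - 342700)*(199416 - 82167) = ((-2 - 8*(-1200)**2) - 342700)*117249 = ((-2 - 8*1440000) - 342700)*117249 = ((-2 - 11520000) - 342700)*117249 = (-11520002 - 342700)*117249 = -11862702*117249 = -1390889946798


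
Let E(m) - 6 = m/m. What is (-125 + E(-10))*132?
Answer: -15576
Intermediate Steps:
E(m) = 7 (E(m) = 6 + m/m = 6 + 1 = 7)
(-125 + E(-10))*132 = (-125 + 7)*132 = -118*132 = -15576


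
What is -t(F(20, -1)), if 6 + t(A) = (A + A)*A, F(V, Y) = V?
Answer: -794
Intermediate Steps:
t(A) = -6 + 2*A**2 (t(A) = -6 + (A + A)*A = -6 + (2*A)*A = -6 + 2*A**2)
-t(F(20, -1)) = -(-6 + 2*20**2) = -(-6 + 2*400) = -(-6 + 800) = -1*794 = -794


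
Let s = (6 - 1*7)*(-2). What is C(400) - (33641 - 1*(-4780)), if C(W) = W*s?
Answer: -37621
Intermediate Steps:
s = 2 (s = (6 - 7)*(-2) = -1*(-2) = 2)
C(W) = 2*W (C(W) = W*2 = 2*W)
C(400) - (33641 - 1*(-4780)) = 2*400 - (33641 - 1*(-4780)) = 800 - (33641 + 4780) = 800 - 1*38421 = 800 - 38421 = -37621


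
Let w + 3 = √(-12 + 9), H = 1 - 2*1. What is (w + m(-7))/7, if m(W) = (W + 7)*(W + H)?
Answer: -3/7 + I*√3/7 ≈ -0.42857 + 0.24744*I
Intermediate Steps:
H = -1 (H = 1 - 2 = -1)
w = -3 + I*√3 (w = -3 + √(-12 + 9) = -3 + √(-3) = -3 + I*√3 ≈ -3.0 + 1.732*I)
m(W) = (-1 + W)*(7 + W) (m(W) = (W + 7)*(W - 1) = (7 + W)*(-1 + W) = (-1 + W)*(7 + W))
(w + m(-7))/7 = ((-3 + I*√3) + (-7 + (-7)² + 6*(-7)))/7 = ((-3 + I*√3) + (-7 + 49 - 42))*(⅐) = ((-3 + I*√3) + 0)*(⅐) = (-3 + I*√3)*(⅐) = -3/7 + I*√3/7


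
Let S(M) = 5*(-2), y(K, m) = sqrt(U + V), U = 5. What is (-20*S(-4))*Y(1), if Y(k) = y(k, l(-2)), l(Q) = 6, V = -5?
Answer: 0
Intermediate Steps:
y(K, m) = 0 (y(K, m) = sqrt(5 - 5) = sqrt(0) = 0)
Y(k) = 0
S(M) = -10
(-20*S(-4))*Y(1) = -20*(-10)*0 = 200*0 = 0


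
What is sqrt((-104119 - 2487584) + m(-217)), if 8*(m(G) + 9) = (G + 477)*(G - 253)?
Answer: I*sqrt(2606987) ≈ 1614.6*I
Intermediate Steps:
m(G) = -9 + (-253 + G)*(477 + G)/8 (m(G) = -9 + ((G + 477)*(G - 253))/8 = -9 + ((477 + G)*(-253 + G))/8 = -9 + ((-253 + G)*(477 + G))/8 = -9 + (-253 + G)*(477 + G)/8)
sqrt((-104119 - 2487584) + m(-217)) = sqrt((-104119 - 2487584) + (-120753/8 + 28*(-217) + (1/8)*(-217)**2)) = sqrt(-2591703 + (-120753/8 - 6076 + (1/8)*47089)) = sqrt(-2591703 + (-120753/8 - 6076 + 47089/8)) = sqrt(-2591703 - 15284) = sqrt(-2606987) = I*sqrt(2606987)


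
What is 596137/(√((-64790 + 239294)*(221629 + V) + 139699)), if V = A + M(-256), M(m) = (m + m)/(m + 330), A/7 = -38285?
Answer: -596137*I*√11078112477173/299408445329 ≈ -6.627*I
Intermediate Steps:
A = -267995 (A = 7*(-38285) = -267995)
M(m) = 2*m/(330 + m) (M(m) = (2*m)/(330 + m) = 2*m/(330 + m))
V = -9916071/37 (V = -267995 + 2*(-256)/(330 - 256) = -267995 + 2*(-256)/74 = -267995 + 2*(-256)*(1/74) = -267995 - 256/37 = -9916071/37 ≈ -2.6800e+5)
596137/(√((-64790 + 239294)*(221629 + V) + 139699)) = 596137/(√((-64790 + 239294)*(221629 - 9916071/37) + 139699)) = 596137/(√(174504*(-1715798/37) + 139699)) = 596137/(√(-299413614192/37 + 139699)) = 596137/(√(-299408445329/37)) = 596137/((I*√11078112477173/37)) = 596137*(-I*√11078112477173/299408445329) = -596137*I*√11078112477173/299408445329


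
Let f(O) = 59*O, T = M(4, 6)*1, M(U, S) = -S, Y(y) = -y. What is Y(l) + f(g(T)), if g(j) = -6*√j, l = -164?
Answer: 164 - 354*I*√6 ≈ 164.0 - 867.12*I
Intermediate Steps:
T = -6 (T = -1*6*1 = -6*1 = -6)
Y(l) + f(g(T)) = -1*(-164) + 59*(-6*I*√6) = 164 + 59*(-6*I*√6) = 164 - 354*I*√6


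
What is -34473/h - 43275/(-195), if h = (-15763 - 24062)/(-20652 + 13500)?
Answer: -343362947/57525 ≈ -5968.9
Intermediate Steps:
h = 13275/2384 (h = -39825/(-7152) = -39825*(-1/7152) = 13275/2384 ≈ 5.5684)
-34473/h - 43275/(-195) = -34473/13275/2384 - 43275/(-195) = -34473*2384/13275 - 43275*(-1/195) = -27394544/4425 + 2885/13 = -343362947/57525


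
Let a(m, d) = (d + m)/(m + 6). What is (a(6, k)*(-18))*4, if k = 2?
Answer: -48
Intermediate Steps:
a(m, d) = (d + m)/(6 + m)
(a(6, k)*(-18))*4 = (((2 + 6)/(6 + 6))*(-18))*4 = ((8/12)*(-18))*4 = (((1/12)*8)*(-18))*4 = ((⅔)*(-18))*4 = -12*4 = -48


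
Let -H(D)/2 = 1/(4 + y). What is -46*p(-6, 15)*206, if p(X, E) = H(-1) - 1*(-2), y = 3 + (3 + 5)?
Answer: -265328/15 ≈ -17689.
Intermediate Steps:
y = 11 (y = 3 + 8 = 11)
H(D) = -2/15 (H(D) = -2/(4 + 11) = -2/15)
p(X, E) = 28/15 (p(X, E) = -2/15 - 1*(-2) = -2/15 + 2 = 28/15)
-46*p(-6, 15)*206 = -46*28/15*206 = -1288/15*206 = -265328/15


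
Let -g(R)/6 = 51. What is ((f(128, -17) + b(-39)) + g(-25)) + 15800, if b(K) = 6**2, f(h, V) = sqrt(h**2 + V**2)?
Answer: 15530 + sqrt(16673) ≈ 15659.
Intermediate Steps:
g(R) = -306 (g(R) = -6*51 = -306)
f(h, V) = sqrt(V**2 + h**2)
b(K) = 36
((f(128, -17) + b(-39)) + g(-25)) + 15800 = ((sqrt((-17)**2 + 128**2) + 36) - 306) + 15800 = ((sqrt(289 + 16384) + 36) - 306) + 15800 = ((sqrt(16673) + 36) - 306) + 15800 = ((36 + sqrt(16673)) - 306) + 15800 = (-270 + sqrt(16673)) + 15800 = 15530 + sqrt(16673)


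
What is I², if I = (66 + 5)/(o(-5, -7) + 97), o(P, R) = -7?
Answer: 5041/8100 ≈ 0.62235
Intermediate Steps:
I = 71/90 (I = (66 + 5)/(-7 + 97) = 71/90 ≈ 0.78889)
I² = (71/90)² = 5041/8100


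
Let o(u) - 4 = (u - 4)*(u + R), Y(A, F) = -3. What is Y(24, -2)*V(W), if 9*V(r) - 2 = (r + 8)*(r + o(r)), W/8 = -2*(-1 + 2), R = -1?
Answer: 874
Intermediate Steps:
o(u) = 4 + (-1 + u)*(-4 + u) (o(u) = 4 + (u - 4)*(u - 1) = 4 + (-4 + u)*(-1 + u) = 4 + (-1 + u)*(-4 + u))
W = -16 (W = 8*(-2*(-1 + 2)) = 8*(-2*1) = 8*(-2) = -16)
V(r) = 2/9 + (8 + r)*(8 + r² - 4*r)/9 (V(r) = 2/9 + ((r + 8)*(r + (8 + r² - 5*r)))/9 = 2/9 + ((8 + r)*(8 + r² - 4*r))/9 = 2/9 + (8 + r)*(8 + r² - 4*r)/9)
Y(24, -2)*V(W) = -3*(22/3 - 8/3*(-16) + (⅑)*(-16)³ + (4/9)*(-16)²) = -3*(22/3 + 128/3 + (⅑)*(-4096) + (4/9)*256) = -3*(22/3 + 128/3 - 4096/9 + 1024/9) = -3*(-874/3) = 874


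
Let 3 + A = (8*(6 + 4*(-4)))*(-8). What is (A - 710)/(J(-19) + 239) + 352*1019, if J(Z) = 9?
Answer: 88954551/248 ≈ 3.5869e+5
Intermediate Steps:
A = 637 (A = -3 + (8*(6 + 4*(-4)))*(-8) = -3 + (8*(6 - 16))*(-8) = -3 + (8*(-10))*(-8) = -3 - 80*(-8) = -3 + 640 = 637)
(A - 710)/(J(-19) + 239) + 352*1019 = (637 - 710)/(9 + 239) + 352*1019 = -73/248 + 358688 = 88954551/248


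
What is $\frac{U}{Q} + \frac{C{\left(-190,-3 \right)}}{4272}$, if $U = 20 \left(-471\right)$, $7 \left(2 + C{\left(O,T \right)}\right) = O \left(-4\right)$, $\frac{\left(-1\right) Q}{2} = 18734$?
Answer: $\frac{38705851}{140055384} \approx 0.27636$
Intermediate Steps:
$Q = -37468$ ($Q = \left(-2\right) 18734 = -37468$)
$C{\left(O,T \right)} = -2 - \frac{4 O}{7}$ ($C{\left(O,T \right)} = -2 + \frac{O \left(-4\right)}{7} = -2 + \frac{\left(-4\right) O}{7} = -2 - \frac{4 O}{7}$)
$U = -9420$
$\frac{U}{Q} + \frac{C{\left(-190,-3 \right)}}{4272} = - \frac{9420}{-37468} + \frac{-2 - - \frac{760}{7}}{4272} = \left(-9420\right) \left(- \frac{1}{37468}\right) + \left(-2 + \frac{760}{7}\right) \frac{1}{4272} = \frac{2355}{9367} + \frac{746}{7} \cdot \frac{1}{4272} = \frac{2355}{9367} + \frac{373}{14952} = \frac{38705851}{140055384}$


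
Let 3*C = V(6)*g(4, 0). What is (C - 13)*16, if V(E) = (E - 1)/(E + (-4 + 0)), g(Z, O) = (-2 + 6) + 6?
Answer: -224/3 ≈ -74.667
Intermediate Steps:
g(Z, O) = 10 (g(Z, O) = 4 + 6 = 10)
V(E) = (-1 + E)/(-4 + E) (V(E) = (-1 + E)/(E - 4) = (-1 + E)/(-4 + E))
C = 25/3 (C = (((-1 + 6)/(-4 + 6))*10)/3 = ((5/2)*10)/3 = (⅓)*25 = 25/3 ≈ 8.3333)
(C - 13)*16 = (25/3 - 13)*16 = -14/3*16 = -224/3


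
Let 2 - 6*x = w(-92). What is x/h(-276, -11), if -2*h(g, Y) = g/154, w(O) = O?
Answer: 3619/207 ≈ 17.483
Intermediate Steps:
h(g, Y) = -g/308 (h(g, Y) = -g/(2*154) = -g/308)
x = 47/3 (x = ⅓ - ⅙*(-92) = ⅓ + 46/3 = 47/3 ≈ 15.667)
x/h(-276, -11) = 47/(3*((-1/308*(-276)))) = 47/(3*(69/77)) = (47/3)*(77/69) = 3619/207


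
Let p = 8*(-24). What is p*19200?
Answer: -3686400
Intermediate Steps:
p = -192
p*19200 = -192*19200 = -3686400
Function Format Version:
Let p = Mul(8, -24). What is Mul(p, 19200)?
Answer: -3686400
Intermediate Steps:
p = -192
Mul(p, 19200) = Mul(-192, 19200) = -3686400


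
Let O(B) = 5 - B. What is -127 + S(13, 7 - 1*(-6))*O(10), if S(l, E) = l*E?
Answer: -972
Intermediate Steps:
S(l, E) = E*l
-127 + S(13, 7 - 1*(-6))*O(10) = -127 + ((7 - 1*(-6))*13)*(5 - 1*10) = -127 + ((7 + 6)*13)*(5 - 10) = -127 + (13*13)*(-5) = -127 + 169*(-5) = -127 - 845 = -972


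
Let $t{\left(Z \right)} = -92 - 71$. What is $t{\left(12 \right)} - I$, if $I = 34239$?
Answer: $-34402$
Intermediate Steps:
$t{\left(Z \right)} = -163$
$t{\left(12 \right)} - I = -163 - 34239 = -34402$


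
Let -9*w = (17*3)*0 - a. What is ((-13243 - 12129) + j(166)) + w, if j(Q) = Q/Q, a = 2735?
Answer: -225604/9 ≈ -25067.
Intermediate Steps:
j(Q) = 1
w = 2735/9 (w = -((17*3)*0 - 1*2735)/9 = -(51*0 - 2735)/9 = -(0 - 2735)/9 = -⅑*(-2735) = 2735/9 ≈ 303.89)
((-13243 - 12129) + j(166)) + w = ((-13243 - 12129) + 1) + 2735/9 = (-25372 + 1) + 2735/9 = -25371 + 2735/9 = -225604/9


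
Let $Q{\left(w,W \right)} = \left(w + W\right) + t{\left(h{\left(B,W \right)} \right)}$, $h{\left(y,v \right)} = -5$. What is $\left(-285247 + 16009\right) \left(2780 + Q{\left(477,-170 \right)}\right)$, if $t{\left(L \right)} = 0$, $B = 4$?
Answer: $-831137706$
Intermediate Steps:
$Q{\left(w,W \right)} = W + w$ ($Q{\left(w,W \right)} = \left(w + W\right) + 0 = \left(W + w\right) + 0 = W + w$)
$\left(-285247 + 16009\right) \left(2780 + Q{\left(477,-170 \right)}\right) = \left(-285247 + 16009\right) \left(2780 + \left(-170 + 477\right)\right) = - 269238 \left(2780 + 307\right) = \left(-269238\right) 3087 = -831137706$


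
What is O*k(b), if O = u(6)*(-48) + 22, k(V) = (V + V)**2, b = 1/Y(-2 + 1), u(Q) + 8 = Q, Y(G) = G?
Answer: 472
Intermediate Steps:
u(Q) = -8 + Q
b = -1 (b = 1/(-2 + 1) = 1/(-1) = -1)
k(V) = 4*V**2 (k(V) = (2*V)**2 = 4*V**2)
O = 118 (O = (-8 + 6)*(-48) + 22 = -2*(-48) + 22 = 96 + 22 = 118)
O*k(b) = 118*(4*(-1)**2) = 118*(4*1) = 118*4 = 472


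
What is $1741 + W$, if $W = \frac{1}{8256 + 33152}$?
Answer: $\frac{72091329}{41408} \approx 1741.0$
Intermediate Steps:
$W = \frac{1}{41408} \approx 2.415 \cdot 10^{-5}$
$1741 + W = 1741 + \frac{1}{41408} = \frac{72091329}{41408}$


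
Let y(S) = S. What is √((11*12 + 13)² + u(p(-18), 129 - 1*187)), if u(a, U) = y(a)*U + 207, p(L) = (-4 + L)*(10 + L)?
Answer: 4*√689 ≈ 105.00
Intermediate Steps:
u(a, U) = 207 + U*a (u(a, U) = a*U + 207 = U*a + 207 = 207 + U*a)
√((11*12 + 13)² + u(p(-18), 129 - 1*187)) = √((11*12 + 13)² + (207 + (129 - 1*187)*(-40 + (-18)² + 6*(-18)))) = √((132 + 13)² + (207 + (129 - 187)*(-40 + 324 - 108))) = √(145² + (207 - 58*176)) = √(21025 + (207 - 10208)) = √(21025 - 10001) = √11024 = 4*√689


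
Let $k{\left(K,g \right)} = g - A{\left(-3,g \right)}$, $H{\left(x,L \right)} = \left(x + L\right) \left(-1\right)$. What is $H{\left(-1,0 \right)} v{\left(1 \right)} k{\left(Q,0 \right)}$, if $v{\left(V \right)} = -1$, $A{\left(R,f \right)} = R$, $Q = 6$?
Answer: $-3$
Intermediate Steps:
$H{\left(x,L \right)} = - L - x$ ($H{\left(x,L \right)} = \left(L + x\right) \left(-1\right) = - L - x$)
$k{\left(K,g \right)} = 3 + g$ ($k{\left(K,g \right)} = g - -3 = g + 3 = 3 + g$)
$H{\left(-1,0 \right)} v{\left(1 \right)} k{\left(Q,0 \right)} = \left(\left(-1\right) 0 - -1\right) \left(-1\right) \left(3 + 0\right) = \left(0 + 1\right) \left(-1\right) 3 = 1 \left(-1\right) 3 = \left(-1\right) 3 = -3$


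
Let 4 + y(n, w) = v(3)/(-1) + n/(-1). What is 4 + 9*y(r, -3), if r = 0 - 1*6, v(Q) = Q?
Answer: -5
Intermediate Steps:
r = -6 (r = 0 - 6 = -6)
y(n, w) = -7 - n (y(n, w) = -4 + (3/(-1) + n/(-1)) = -4 + (3*(-1) + n*(-1)) = -4 + (-3 - n) = -7 - n)
4 + 9*y(r, -3) = 4 + 9*(-7 - 1*(-6)) = 4 + 9*(-7 + 6) = 4 + 9*(-1) = 4 - 9 = -5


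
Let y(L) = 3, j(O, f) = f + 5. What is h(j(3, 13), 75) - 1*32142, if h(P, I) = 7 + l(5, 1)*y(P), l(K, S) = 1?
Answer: -32132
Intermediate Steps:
j(O, f) = 5 + f
h(P, I) = 10 (h(P, I) = 7 + 1*3 = 7 + 3 = 10)
h(j(3, 13), 75) - 1*32142 = 10 - 1*32142 = 10 - 32142 = -32132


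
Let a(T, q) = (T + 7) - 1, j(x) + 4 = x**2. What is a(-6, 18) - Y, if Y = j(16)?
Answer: -252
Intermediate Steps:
j(x) = -4 + x**2
a(T, q) = 6 + T (a(T, q) = (7 + T) - 1 = 6 + T)
Y = 252 (Y = -4 + 16**2 = -4 + 256 = 252)
a(-6, 18) - Y = (6 - 6) - 1*252 = 0 - 252 = -252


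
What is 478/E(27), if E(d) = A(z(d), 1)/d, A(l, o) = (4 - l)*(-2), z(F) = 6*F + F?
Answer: 6453/185 ≈ 34.881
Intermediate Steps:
z(F) = 7*F
A(l, o) = -8 + 2*l
E(d) = (-8 + 14*d)/d (E(d) = (-8 + 2*(7*d))/d = (-8 + 14*d)/d)
478/E(27) = 478/(14 - 8/27) = 478/(370/27) = 478*(27/370) = 6453/185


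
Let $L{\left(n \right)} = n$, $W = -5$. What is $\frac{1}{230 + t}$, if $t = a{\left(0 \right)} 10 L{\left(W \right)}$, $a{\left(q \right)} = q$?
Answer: $\frac{1}{230} \approx 0.0043478$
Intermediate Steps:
$t = 0$ ($t = 0 \cdot 10 \left(-5\right) = 0 \left(-5\right) = 0$)
$\frac{1}{230 + t} = \frac{1}{230 + 0} = \frac{1}{230}$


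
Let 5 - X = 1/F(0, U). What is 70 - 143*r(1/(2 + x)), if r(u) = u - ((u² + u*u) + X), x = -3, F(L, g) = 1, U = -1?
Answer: 1071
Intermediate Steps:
X = 4 (X = 5 - 1/1 = 5 - 1*1 = 5 - 1 = 4)
r(u) = -4 + u - 2*u² (r(u) = u - ((u² + u*u) + 4) = u - ((u² + u²) + 4) = u - (2*u² + 4) = u - (4 + 2*u²) = u + (-4 - 2*u²) = -4 + u - 2*u²)
70 - 143*r(1/(2 + x)) = 70 - 143*(-4 + 1/(2 - 3) - 2/(2 - 3)²) = 70 - 143*(-4 + 1/(-1) - 2*(1/(-1))²) = 70 - 143*(-4 - 1 - 2*(-1)²) = 70 - 143*(-4 - 1 - 2*1) = 70 - 143*(-4 - 1 - 2) = 70 - 143*(-7) = 70 + 1001 = 1071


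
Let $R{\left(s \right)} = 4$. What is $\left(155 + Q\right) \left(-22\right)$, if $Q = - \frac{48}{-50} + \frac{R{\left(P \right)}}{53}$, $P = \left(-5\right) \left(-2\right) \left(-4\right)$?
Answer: $- \frac{4548434}{1325} \approx -3432.8$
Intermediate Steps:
$P = -40$ ($P = 10 \left(-4\right) = -40$)
$Q = \frac{1372}{1325}$ ($Q = - \frac{48}{-50} + \frac{4}{53} = \left(-48\right) \left(- \frac{1}{50}\right) + 4 \cdot \frac{1}{53} = \frac{24}{25} + \frac{4}{53} = \frac{1372}{1325} \approx 1.0355$)
$\left(155 + Q\right) \left(-22\right) = \left(155 + \frac{1372}{1325}\right) \left(-22\right) = \frac{206747}{1325} \left(-22\right) = - \frac{4548434}{1325}$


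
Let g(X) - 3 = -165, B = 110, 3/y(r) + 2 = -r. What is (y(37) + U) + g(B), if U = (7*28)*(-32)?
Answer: -83643/13 ≈ -6434.1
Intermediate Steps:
y(r) = 3/(-2 - r)
U = -6272 (U = 196*(-32) = -6272)
g(X) = -162 (g(X) = 3 - 165 = -162)
(y(37) + U) + g(B) = (-3/(2 + 37) - 6272) - 162 = (-3/39 - 6272) - 162 = (-3*1/39 - 6272) - 162 = (-1/13 - 6272) - 162 = -81537/13 - 162 = -83643/13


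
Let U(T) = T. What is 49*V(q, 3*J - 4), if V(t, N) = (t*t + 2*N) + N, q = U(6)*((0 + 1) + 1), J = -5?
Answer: 4263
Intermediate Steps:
q = 12 (q = 6*((0 + 1) + 1) = 6*(1 + 1) = 6*2 = 12)
V(t, N) = t² + 3*N (V(t, N) = (t² + 2*N) + N = t² + 3*N)
49*V(q, 3*J - 4) = 49*(12² + 3*(3*(-5) - 4)) = 49*(144 + 3*(-15 - 4)) = 49*(144 + 3*(-19)) = 49*(144 - 57) = 49*87 = 4263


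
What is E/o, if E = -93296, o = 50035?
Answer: -93296/50035 ≈ -1.8646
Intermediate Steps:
E/o = -93296/50035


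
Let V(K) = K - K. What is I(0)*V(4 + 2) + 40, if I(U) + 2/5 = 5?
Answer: 40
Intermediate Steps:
I(U) = 23/5 (I(U) = -⅖ + 5 = 23/5)
V(K) = 0
I(0)*V(4 + 2) + 40 = (23/5)*0 + 40 = 0 + 40 = 40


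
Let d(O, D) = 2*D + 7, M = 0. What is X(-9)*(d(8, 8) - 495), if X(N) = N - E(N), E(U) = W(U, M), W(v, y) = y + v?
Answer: 0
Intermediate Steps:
W(v, y) = v + y
E(U) = U (E(U) = U + 0 = U)
d(O, D) = 7 + 2*D
X(N) = 0 (X(N) = N - N = 0)
X(-9)*(d(8, 8) - 495) = 0*((7 + 2*8) - 495) = 0*((7 + 16) - 495) = 0*(23 - 495) = 0*(-472) = 0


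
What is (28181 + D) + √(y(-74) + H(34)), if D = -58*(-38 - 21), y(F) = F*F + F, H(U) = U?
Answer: 31603 + 6*√151 ≈ 31677.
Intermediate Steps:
y(F) = F + F² (y(F) = F² + F = F + F²)
D = 3422 (D = -58*(-59) = 3422)
(28181 + D) + √(y(-74) + H(34)) = (28181 + 3422) + √(-74*(1 - 74) + 34) = 31603 + √(-74*(-73) + 34) = 31603 + √(5402 + 34) = 31603 + √5436 = 31603 + 6*√151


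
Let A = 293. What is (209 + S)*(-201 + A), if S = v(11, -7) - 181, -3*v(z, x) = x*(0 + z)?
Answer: 14812/3 ≈ 4937.3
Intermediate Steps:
v(z, x) = -x*z/3 (v(z, x) = -x*(0 + z)/3 = -x*z/3)
S = -466/3 (S = -⅓*(-7)*11 - 181 = 77/3 - 181 = -466/3 ≈ -155.33)
(209 + S)*(-201 + A) = (209 - 466/3)*(-201 + 293) = (161/3)*92 = 14812/3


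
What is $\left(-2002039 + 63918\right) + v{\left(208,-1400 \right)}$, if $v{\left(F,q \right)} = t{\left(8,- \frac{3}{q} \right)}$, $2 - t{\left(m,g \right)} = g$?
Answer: $- \frac{2713366603}{1400} \approx -1.9381 \cdot 10^{6}$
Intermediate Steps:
$t{\left(m,g \right)} = 2 - g$
$v{\left(F,q \right)} = 2 + \frac{3}{q}$ ($v{\left(F,q \right)} = 2 - - \frac{3}{q} = 2 + \frac{3}{q}$)
$\left(-2002039 + 63918\right) + v{\left(208,-1400 \right)} = \left(-2002039 + 63918\right) + \left(2 + \frac{3}{-1400}\right) = -1938121 + \left(2 + 3 \left(- \frac{1}{1400}\right)\right) = -1938121 + \left(2 - \frac{3}{1400}\right) = -1938121 + \frac{2797}{1400} = - \frac{2713366603}{1400}$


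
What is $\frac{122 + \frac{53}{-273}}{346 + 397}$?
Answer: $\frac{33253}{202839} \approx 0.16394$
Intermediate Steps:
$\frac{122 + \frac{53}{-273}}{346 + 397} = \frac{122 + 53 \left(- \frac{1}{273}\right)}{743} = \left(122 - \frac{53}{273}\right) \frac{1}{743} = \frac{33253}{273} \cdot \frac{1}{743} = \frac{33253}{202839}$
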